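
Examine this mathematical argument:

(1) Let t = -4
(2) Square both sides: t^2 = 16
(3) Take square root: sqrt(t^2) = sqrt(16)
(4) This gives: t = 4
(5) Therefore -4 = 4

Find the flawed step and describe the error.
Step 4: This gives: t = 4

Step 4 incorrectly states that sqrt(t^2) = t. The correct identity is sqrt(t^2) = |t|. Since t = -4 < 0, we have sqrt(t^2) = |-4| = 4, not t = -4.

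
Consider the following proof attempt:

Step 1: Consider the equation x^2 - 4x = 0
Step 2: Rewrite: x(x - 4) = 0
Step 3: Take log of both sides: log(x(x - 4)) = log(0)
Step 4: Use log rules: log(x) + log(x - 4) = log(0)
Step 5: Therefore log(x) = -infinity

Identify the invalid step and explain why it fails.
Step 3: Take log of both sides: log(x(x - 4)) = log(0)

Step 3 takes the logarithm of both sides, resulting in log(0) on the right side. The logarithm is only defined for positive numbers; log(0) is undefined (approaches negative infinity). This operation is invalid.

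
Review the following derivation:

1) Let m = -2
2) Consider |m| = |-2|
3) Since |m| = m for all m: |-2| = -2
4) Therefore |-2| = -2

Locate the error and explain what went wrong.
Step 3: Since |m| = m for all m: |-2| = -2

Step 3 incorrectly states that |m| = m for all m. The correct definition is |m| = m when m >= 0, and |m| = -m when m < 0. Since -2 < 0, we have |-2| = -(-2) = 2, not -2.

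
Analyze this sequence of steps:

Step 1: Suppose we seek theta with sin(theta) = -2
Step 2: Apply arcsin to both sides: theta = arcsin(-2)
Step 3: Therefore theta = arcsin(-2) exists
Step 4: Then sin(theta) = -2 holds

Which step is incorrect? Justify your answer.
Step 2: Apply arcsin to both sides: theta = arcsin(-2)

Step 2 applies arcsin to -2. However, arcsin(x) is only defined for x in [-1, 1] because sin(theta) can only produce values in that range. Since |-2| > 1, arcsin(-2) is undefined. There is no angle whose sine equals -2.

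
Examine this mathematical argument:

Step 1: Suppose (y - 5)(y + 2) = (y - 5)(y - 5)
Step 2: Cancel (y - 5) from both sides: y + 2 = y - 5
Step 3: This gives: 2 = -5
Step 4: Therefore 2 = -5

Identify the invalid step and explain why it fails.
Step 2: Cancel (y - 5) from both sides: y + 2 = y - 5

Step 2 cancels (y - 5) from both sides. This is only valid if (y - 5) ≠ 0, i.e., y ≠ 5. When y = 5, both sides equal zero regardless of the other factors. The correct approach requires considering y = 5 as a separate case.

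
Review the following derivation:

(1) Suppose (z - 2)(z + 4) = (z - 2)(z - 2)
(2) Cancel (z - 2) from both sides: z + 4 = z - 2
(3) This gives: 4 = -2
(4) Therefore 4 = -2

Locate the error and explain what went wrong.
Step 2: Cancel (z - 2) from both sides: z + 4 = z - 2

Step 2 cancels (z - 2) from both sides. This is only valid if (z - 2) ≠ 0, i.e., z ≠ 2. When z = 2, both sides equal zero regardless of the other factors. The correct approach requires considering z = 2 as a separate case.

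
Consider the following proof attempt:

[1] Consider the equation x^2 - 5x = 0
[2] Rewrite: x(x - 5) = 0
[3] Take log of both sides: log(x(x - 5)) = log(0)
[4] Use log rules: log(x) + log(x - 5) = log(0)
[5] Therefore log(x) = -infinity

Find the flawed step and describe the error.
Step 3: Take log of both sides: log(x(x - 5)) = log(0)

Step 3 takes the logarithm of both sides, resulting in log(0) on the right side. The logarithm is only defined for positive numbers; log(0) is undefined (approaches negative infinity). This operation is invalid.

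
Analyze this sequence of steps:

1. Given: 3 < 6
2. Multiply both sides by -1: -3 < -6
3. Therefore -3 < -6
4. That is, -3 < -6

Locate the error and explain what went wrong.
Step 2: Multiply both sides by -1: -3 < -6

Step 2 multiplies both sides by -1 but fails to reverse the inequality sign. When multiplying (or dividing) an inequality by a negative number, the direction must be reversed. Since 3 < 6, we should get -3 > -6, i.e., -3 > -6.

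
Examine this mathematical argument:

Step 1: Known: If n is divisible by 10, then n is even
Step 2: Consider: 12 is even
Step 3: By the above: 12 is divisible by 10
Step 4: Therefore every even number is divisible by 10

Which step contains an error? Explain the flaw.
Step 3: By the above: 12 is divisible by 10

Step 3 commits the fallacy of affirming the consequent. The known fact 'divisible by 10 → even' does NOT imply 'even → divisible by 10'. That would be the converse, which is false. For example, 12 is even but 12 ÷ 10 = 1.20, which is not an integer.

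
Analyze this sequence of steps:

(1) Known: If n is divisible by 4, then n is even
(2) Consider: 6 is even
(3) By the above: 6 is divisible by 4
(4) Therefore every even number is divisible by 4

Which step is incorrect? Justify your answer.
Step 3: By the above: 6 is divisible by 4

Step 3 commits the fallacy of affirming the consequent. The known fact 'divisible by 4 → even' does NOT imply 'even → divisible by 4'. That would be the converse, which is false. For example, 6 is even but 6 ÷ 4 = 1.50, which is not an integer.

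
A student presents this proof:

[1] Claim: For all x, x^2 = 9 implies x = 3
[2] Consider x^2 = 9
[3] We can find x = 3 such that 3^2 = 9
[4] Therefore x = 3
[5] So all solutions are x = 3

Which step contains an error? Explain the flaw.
Step 4: Therefore x = 3

Step 4 incorrectly concludes that x = 3 is the only solution. The proof shows that x = 3 is A solution (existence), but does not show it is the ONLY solution (uniqueness). In fact, x = -3 is also a solution since (-3)^2 = 9. Finding one solution doesn't prove there are no others.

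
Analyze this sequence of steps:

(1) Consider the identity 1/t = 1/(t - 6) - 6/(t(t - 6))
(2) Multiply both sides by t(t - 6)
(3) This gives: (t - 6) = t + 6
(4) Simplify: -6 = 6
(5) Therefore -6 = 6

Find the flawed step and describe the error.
Step 3: This gives: (t - 6) = t + 6

Step 3 makes a sign error when clearing denominators. Multiplying -6/(t(t - 6)) by t(t - 6) gives -6, not +6. The correct result is (t - 6) = t - 6, which is trivially true, not (t - 6) = t + 6. (Step 1 is a valid identity: 1/(t - 6) - 6/(t(t - 6)) = (t - 6)/(t(t - 6)) = 1/t.)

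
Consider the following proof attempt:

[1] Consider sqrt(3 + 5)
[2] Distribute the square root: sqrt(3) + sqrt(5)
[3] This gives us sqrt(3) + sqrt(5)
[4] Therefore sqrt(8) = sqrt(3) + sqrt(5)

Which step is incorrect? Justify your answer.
Step 2: Distribute the square root: sqrt(3) + sqrt(5)

Step 2 incorrectly 'distributes' the square root over addition. The square root function does not distribute: sqrt(a + b) ≠ sqrt(a) + sqrt(b). In fact, sqrt(3 + 5) = sqrt(8) ≈ 2.8284, while sqrt(3) + sqrt(5) ≈ 3.9681.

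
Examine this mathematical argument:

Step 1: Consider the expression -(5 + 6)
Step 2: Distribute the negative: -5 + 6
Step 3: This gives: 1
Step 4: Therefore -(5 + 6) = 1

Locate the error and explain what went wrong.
Step 2: Distribute the negative: -5 + 6

Step 2 incorrectly distributes the negative sign. The correct distribution is -(5 + 6) = -5 - 6 = -11. The negative must be applied to both terms, not just the first. The error treats -(5 + 6) as -5 + 6, which equals 1 instead of -11.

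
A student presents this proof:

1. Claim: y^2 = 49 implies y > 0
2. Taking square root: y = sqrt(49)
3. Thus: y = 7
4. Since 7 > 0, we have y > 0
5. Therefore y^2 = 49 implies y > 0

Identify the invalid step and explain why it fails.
Step 2: Taking square root: y = sqrt(49)

Step 2 takes the square root and assumes the positive root only. The equation y^2 = 49 actually has two solutions: y = 7 and y = -7. The proof silently assumes y > 0 without justification, then uses this assumption to conclude y > 0, which is circular. The counterexample y = -7 shows the claim is false.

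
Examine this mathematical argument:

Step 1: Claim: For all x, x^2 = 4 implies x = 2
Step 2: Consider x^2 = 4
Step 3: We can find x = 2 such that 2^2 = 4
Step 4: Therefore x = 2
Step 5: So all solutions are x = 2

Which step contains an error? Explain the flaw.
Step 4: Therefore x = 2

Step 4 incorrectly concludes that x = 2 is the only solution. The proof shows that x = 2 is A solution (existence), but does not show it is the ONLY solution (uniqueness). In fact, x = -2 is also a solution since (-2)^2 = 4. Finding one solution doesn't prove there are no others.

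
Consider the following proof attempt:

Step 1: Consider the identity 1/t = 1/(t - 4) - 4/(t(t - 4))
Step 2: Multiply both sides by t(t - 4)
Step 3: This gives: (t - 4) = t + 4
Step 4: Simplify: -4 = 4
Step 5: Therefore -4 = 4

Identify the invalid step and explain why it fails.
Step 3: This gives: (t - 4) = t + 4

Step 3 makes a sign error when clearing denominators. Multiplying -4/(t(t - 4)) by t(t - 4) gives -4, not +4. The correct result is (t - 4) = t - 4, which is trivially true, not (t - 4) = t + 4. (Step 1 is a valid identity: 1/(t - 4) - 4/(t(t - 4)) = (t - 4)/(t(t - 4)) = 1/t.)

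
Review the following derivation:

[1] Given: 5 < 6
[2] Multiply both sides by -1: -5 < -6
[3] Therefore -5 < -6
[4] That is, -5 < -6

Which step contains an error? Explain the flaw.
Step 2: Multiply both sides by -1: -5 < -6

Step 2 multiplies both sides by -1 but fails to reverse the inequality sign. When multiplying (or dividing) an inequality by a negative number, the direction must be reversed. Since 5 < 6, we should get -5 > -6, i.e., -5 > -6.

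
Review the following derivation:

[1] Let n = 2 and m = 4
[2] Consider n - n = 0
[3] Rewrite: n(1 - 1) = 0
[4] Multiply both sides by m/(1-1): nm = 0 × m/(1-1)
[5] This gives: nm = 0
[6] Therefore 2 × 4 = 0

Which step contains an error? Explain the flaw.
Step 4: Multiply both sides by m/(1-1): nm = 0 × m/(1-1)

Step 4 multiplies both sides by m/(1-1). However, 1-1 = 0, so this is multiplication by m/0, which is undefined. We cannot multiply by an undefined expression.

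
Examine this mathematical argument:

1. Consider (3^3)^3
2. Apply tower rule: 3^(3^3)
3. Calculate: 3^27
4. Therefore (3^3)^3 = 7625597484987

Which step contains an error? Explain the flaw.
Step 2: Apply tower rule: 3^(3^3)

Step 2 incorrectly states that (a^b)^c = a^(b^c). The correct rule is (a^b)^c = a^(b×c). The actual value is (3^3)^3 = 3^9 = 19683, not 3^27 = 7625597484987.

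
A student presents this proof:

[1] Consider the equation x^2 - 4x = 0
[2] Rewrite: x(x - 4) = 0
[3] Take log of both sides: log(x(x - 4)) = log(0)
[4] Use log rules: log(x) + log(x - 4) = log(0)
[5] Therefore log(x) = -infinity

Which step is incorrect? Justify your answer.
Step 3: Take log of both sides: log(x(x - 4)) = log(0)

Step 3 takes the logarithm of both sides, resulting in log(0) on the right side. The logarithm is only defined for positive numbers; log(0) is undefined (approaches negative infinity). This operation is invalid.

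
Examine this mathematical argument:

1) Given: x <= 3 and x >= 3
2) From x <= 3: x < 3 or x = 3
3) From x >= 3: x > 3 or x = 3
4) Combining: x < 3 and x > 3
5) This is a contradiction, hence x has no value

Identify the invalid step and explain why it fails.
Step 4: Combining: x < 3 and x > 3

Step 4 incorrectly combines the conditions. From x <= 3 and x >= 3, the intersection is x = 3. The error treats the 'or' cases as 'and' requirements. The correct conclusion is that x = 3 is the unique solution, not that no solution exists.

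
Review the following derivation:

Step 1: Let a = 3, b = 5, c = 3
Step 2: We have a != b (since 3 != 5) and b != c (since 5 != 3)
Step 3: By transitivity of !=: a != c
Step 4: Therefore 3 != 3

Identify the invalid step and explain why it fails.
Step 3: By transitivity of !=: a != c

Step 3 incorrectly applies transitivity to the '!=' relation. Transitivity states: if a R b and b R c, then a R c. However, '!=' is not transitive. Counterexample: 3 != 5 and 5 != 3, but 3 = 3 (both equal 3). Transitivity holds for relations like <, <=, =, but not for !=.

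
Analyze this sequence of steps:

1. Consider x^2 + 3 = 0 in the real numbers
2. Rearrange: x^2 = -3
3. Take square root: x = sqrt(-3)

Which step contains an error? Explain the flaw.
Step 3: Take square root: x = sqrt(-3)

Step 3 takes the square root of -3, which is negative. In the real number system, the square root of a negative number is undefined. The equation x^2 + 3 = 0 has no real solutions. Square roots of negative numbers only exist in the complex numbers.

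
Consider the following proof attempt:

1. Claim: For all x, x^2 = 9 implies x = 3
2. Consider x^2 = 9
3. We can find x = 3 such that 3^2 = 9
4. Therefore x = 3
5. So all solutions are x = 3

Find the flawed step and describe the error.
Step 4: Therefore x = 3

Step 4 incorrectly concludes that x = 3 is the only solution. The proof shows that x = 3 is A solution (existence), but does not show it is the ONLY solution (uniqueness). In fact, x = -3 is also a solution since (-3)^2 = 9. Finding one solution doesn't prove there are no others.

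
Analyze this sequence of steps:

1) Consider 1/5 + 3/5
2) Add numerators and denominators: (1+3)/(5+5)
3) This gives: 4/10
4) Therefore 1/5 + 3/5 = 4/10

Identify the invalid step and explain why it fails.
Step 2: Add numerators and denominators: (1+3)/(5+5)

Step 2 incorrectly adds fractions by separately adding numerators and denominators. This is wrong. The correct method requires a common denominator: 1/5 + 3/5 = (1×5 + 3×5)/(5×5) = 20/25 = 4/5. The method used gives 4/10, which is different.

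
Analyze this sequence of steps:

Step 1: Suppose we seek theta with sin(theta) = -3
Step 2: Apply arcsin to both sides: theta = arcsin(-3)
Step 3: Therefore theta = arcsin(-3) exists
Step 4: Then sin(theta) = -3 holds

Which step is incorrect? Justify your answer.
Step 2: Apply arcsin to both sides: theta = arcsin(-3)

Step 2 applies arcsin to -3. However, arcsin(x) is only defined for x in [-1, 1] because sin(theta) can only produce values in that range. Since |-3| > 1, arcsin(-3) is undefined. There is no angle whose sine equals -3.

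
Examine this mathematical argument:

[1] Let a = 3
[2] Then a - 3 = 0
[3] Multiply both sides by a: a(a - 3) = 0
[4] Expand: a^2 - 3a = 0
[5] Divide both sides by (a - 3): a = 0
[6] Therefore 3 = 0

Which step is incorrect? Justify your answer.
Step 5: Divide both sides by (a - 3): a = 0

Step 5 divides both sides by (a - 3). However, since a = 3, we have (a - 3) = 0. Division by zero is undefined, making this step invalid.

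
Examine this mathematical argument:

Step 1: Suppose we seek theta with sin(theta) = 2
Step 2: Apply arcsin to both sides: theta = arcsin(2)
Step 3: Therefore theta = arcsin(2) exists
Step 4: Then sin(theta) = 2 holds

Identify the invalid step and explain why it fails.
Step 2: Apply arcsin to both sides: theta = arcsin(2)

Step 2 applies arcsin to 2. However, arcsin(x) is only defined for x in [-1, 1] because sin(theta) can only produce values in that range. Since |2| > 1, arcsin(2) is undefined. There is no angle whose sine equals 2.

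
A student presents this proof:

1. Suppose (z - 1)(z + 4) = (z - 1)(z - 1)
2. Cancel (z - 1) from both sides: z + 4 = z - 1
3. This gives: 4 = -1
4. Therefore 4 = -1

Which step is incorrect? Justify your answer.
Step 2: Cancel (z - 1) from both sides: z + 4 = z - 1

Step 2 cancels (z - 1) from both sides. This is only valid if (z - 1) ≠ 0, i.e., z ≠ 1. When z = 1, both sides equal zero regardless of the other factors. The correct approach requires considering z = 1 as a separate case.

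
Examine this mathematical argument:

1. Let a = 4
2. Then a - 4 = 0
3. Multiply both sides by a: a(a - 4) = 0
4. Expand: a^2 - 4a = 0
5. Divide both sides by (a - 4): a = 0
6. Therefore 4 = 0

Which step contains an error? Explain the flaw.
Step 5: Divide both sides by (a - 4): a = 0

Step 5 divides both sides by (a - 4). However, since a = 4, we have (a - 4) = 0. Division by zero is undefined, making this step invalid.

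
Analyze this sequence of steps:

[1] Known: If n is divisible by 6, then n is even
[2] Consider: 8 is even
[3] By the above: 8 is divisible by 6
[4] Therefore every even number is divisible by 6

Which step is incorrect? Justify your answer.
Step 3: By the above: 8 is divisible by 6

Step 3 commits the fallacy of affirming the consequent. The known fact 'divisible by 6 → even' does NOT imply 'even → divisible by 6'. That would be the converse, which is false. For example, 8 is even but 8 ÷ 6 = 1.33, which is not an integer.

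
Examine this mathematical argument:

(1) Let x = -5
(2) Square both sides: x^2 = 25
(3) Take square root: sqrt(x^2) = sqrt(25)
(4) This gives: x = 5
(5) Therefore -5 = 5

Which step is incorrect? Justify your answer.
Step 4: This gives: x = 5

Step 4 incorrectly states that sqrt(x^2) = x. The correct identity is sqrt(x^2) = |x|. Since x = -5 < 0, we have sqrt(x^2) = |-5| = 5, not x = -5.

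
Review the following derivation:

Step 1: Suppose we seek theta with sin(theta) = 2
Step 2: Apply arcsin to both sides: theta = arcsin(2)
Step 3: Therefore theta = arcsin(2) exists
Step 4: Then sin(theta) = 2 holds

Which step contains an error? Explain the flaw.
Step 2: Apply arcsin to both sides: theta = arcsin(2)

Step 2 applies arcsin to 2. However, arcsin(x) is only defined for x in [-1, 1] because sin(theta) can only produce values in that range. Since |2| > 1, arcsin(2) is undefined. There is no angle whose sine equals 2.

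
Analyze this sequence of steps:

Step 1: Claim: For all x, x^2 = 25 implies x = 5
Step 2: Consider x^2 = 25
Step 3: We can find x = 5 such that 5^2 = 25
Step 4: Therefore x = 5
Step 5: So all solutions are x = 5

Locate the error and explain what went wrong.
Step 4: Therefore x = 5

Step 4 incorrectly concludes that x = 5 is the only solution. The proof shows that x = 5 is A solution (existence), but does not show it is the ONLY solution (uniqueness). In fact, x = -5 is also a solution since (-5)^2 = 25. Finding one solution doesn't prove there are no others.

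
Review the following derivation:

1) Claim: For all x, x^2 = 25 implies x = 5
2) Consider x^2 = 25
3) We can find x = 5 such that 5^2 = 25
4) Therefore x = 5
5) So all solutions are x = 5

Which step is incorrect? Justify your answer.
Step 4: Therefore x = 5

Step 4 incorrectly concludes that x = 5 is the only solution. The proof shows that x = 5 is A solution (existence), but does not show it is the ONLY solution (uniqueness). In fact, x = -5 is also a solution since (-5)^2 = 25. Finding one solution doesn't prove there are no others.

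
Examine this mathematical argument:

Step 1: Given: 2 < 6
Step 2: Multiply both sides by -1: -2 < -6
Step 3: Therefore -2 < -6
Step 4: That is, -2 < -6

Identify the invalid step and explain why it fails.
Step 2: Multiply both sides by -1: -2 < -6

Step 2 multiplies both sides by -1 but fails to reverse the inequality sign. When multiplying (or dividing) an inequality by a negative number, the direction must be reversed. Since 2 < 6, we should get -2 > -6, i.e., -2 > -6.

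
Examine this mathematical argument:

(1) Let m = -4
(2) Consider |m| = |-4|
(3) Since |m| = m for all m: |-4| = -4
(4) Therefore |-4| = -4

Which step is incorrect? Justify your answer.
Step 3: Since |m| = m for all m: |-4| = -4

Step 3 incorrectly states that |m| = m for all m. The correct definition is |m| = m when m >= 0, and |m| = -m when m < 0. Since -4 < 0, we have |-4| = -(-4) = 4, not -4.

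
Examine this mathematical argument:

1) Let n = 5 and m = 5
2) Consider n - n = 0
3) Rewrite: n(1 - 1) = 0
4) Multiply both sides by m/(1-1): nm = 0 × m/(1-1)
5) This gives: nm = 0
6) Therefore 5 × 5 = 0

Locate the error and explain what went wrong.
Step 4: Multiply both sides by m/(1-1): nm = 0 × m/(1-1)

Step 4 multiplies both sides by m/(1-1). However, 1-1 = 0, so this is multiplication by m/0, which is undefined. We cannot multiply by an undefined expression.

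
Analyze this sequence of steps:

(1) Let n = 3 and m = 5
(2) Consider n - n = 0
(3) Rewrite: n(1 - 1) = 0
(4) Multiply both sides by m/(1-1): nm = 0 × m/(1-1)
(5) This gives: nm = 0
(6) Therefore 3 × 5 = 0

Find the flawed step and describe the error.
Step 4: Multiply both sides by m/(1-1): nm = 0 × m/(1-1)

Step 4 multiplies both sides by m/(1-1). However, 1-1 = 0, so this is multiplication by m/0, which is undefined. We cannot multiply by an undefined expression.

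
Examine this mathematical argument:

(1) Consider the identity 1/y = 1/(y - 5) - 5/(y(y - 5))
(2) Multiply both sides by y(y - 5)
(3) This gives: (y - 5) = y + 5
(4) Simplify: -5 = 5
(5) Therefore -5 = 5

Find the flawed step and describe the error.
Step 3: This gives: (y - 5) = y + 5

Step 3 makes a sign error when clearing denominators. Multiplying -5/(y(y - 5)) by y(y - 5) gives -5, not +5. The correct result is (y - 5) = y - 5, which is trivially true, not (y - 5) = y + 5. (Step 1 is a valid identity: 1/(y - 5) - 5/(y(y - 5)) = (y - 5)/(y(y - 5)) = 1/y.)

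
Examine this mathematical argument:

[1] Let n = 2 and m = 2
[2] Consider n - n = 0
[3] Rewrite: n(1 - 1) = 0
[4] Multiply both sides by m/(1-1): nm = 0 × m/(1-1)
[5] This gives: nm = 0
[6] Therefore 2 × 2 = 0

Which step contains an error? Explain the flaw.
Step 4: Multiply both sides by m/(1-1): nm = 0 × m/(1-1)

Step 4 multiplies both sides by m/(1-1). However, 1-1 = 0, so this is multiplication by m/0, which is undefined. We cannot multiply by an undefined expression.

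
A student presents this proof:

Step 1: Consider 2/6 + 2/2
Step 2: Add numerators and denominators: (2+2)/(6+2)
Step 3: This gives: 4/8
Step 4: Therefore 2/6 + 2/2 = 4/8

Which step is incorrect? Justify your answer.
Step 2: Add numerators and denominators: (2+2)/(6+2)

Step 2 incorrectly adds fractions by separately adding numerators and denominators. This is wrong. The correct method requires a common denominator: 2/6 + 2/2 = (2×2 + 2×6)/(6×2) = 16/12 = 4/3. The method used gives 4/8, which is different.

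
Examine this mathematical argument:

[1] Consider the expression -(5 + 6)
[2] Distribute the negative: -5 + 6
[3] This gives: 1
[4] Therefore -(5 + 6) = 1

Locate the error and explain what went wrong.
Step 2: Distribute the negative: -5 + 6

Step 2 incorrectly distributes the negative sign. The correct distribution is -(5 + 6) = -5 - 6 = -11. The negative must be applied to both terms, not just the first. The error treats -(5 + 6) as -5 + 6, which equals 1 instead of -11.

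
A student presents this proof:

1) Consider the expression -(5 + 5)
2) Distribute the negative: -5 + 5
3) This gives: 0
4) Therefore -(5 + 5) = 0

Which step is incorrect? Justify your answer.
Step 2: Distribute the negative: -5 + 5

Step 2 incorrectly distributes the negative sign. The correct distribution is -(5 + 5) = -5 - 5 = -10. The negative must be applied to both terms, not just the first. The error treats -(5 + 5) as -5 + 5, which equals 0 instead of -10.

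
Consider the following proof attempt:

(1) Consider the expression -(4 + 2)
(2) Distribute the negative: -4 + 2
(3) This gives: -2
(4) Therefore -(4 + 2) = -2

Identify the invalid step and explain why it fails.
Step 2: Distribute the negative: -4 + 2

Step 2 incorrectly distributes the negative sign. The correct distribution is -(4 + 2) = -4 - 2 = -6. The negative must be applied to both terms, not just the first. The error treats -(4 + 2) as -4 + 2, which equals -2 instead of -6.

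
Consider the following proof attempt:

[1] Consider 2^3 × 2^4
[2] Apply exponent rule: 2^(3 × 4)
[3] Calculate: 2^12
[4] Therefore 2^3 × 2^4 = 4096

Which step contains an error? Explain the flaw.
Step 2: Apply exponent rule: 2^(3 × 4)

Step 2 incorrectly states that a^b × a^c = a^(b×c). The correct rule is a^b × a^c = a^(b+c). The actual value is 2^3 × 2^4 = 2^7 = 128, not 2^12 = 4096.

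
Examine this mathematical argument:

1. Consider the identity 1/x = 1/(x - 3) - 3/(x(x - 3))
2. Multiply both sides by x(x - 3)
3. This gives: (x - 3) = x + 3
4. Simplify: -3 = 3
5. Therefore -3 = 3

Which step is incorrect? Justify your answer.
Step 3: This gives: (x - 3) = x + 3

Step 3 makes a sign error when clearing denominators. Multiplying -3/(x(x - 3)) by x(x - 3) gives -3, not +3. The correct result is (x - 3) = x - 3, which is trivially true, not (x - 3) = x + 3. (Step 1 is a valid identity: 1/(x - 3) - 3/(x(x - 3)) = (x - 3)/(x(x - 3)) = 1/x.)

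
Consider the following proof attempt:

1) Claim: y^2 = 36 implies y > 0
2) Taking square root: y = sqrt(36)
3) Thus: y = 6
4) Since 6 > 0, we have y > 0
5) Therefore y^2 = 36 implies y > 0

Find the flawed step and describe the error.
Step 2: Taking square root: y = sqrt(36)

Step 2 takes the square root and assumes the positive root only. The equation y^2 = 36 actually has two solutions: y = 6 and y = -6. The proof silently assumes y > 0 without justification, then uses this assumption to conclude y > 0, which is circular. The counterexample y = -6 shows the claim is false.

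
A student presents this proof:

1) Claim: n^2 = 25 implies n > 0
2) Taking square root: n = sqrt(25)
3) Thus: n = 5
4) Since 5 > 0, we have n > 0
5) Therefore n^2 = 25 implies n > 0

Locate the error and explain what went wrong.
Step 2: Taking square root: n = sqrt(25)

Step 2 takes the square root and assumes the positive root only. The equation n^2 = 25 actually has two solutions: n = 5 and n = -5. The proof silently assumes n > 0 without justification, then uses this assumption to conclude n > 0, which is circular. The counterexample n = -5 shows the claim is false.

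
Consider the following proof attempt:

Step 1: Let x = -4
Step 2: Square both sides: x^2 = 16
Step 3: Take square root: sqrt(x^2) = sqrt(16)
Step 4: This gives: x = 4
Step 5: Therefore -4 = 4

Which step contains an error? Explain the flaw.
Step 4: This gives: x = 4

Step 4 incorrectly states that sqrt(x^2) = x. The correct identity is sqrt(x^2) = |x|. Since x = -4 < 0, we have sqrt(x^2) = |-4| = 4, not x = -4.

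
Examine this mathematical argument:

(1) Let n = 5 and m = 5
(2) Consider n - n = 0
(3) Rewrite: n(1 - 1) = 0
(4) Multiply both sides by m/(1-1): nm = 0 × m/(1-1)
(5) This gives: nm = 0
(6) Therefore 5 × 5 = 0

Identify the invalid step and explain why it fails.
Step 4: Multiply both sides by m/(1-1): nm = 0 × m/(1-1)

Step 4 multiplies both sides by m/(1-1). However, 1-1 = 0, so this is multiplication by m/0, which is undefined. We cannot multiply by an undefined expression.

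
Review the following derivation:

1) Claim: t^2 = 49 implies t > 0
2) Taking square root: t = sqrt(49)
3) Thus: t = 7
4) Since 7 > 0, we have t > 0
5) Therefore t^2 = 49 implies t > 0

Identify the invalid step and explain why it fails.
Step 2: Taking square root: t = sqrt(49)

Step 2 takes the square root and assumes the positive root only. The equation t^2 = 49 actually has two solutions: t = 7 and t = -7. The proof silently assumes t > 0 without justification, then uses this assumption to conclude t > 0, which is circular. The counterexample t = -7 shows the claim is false.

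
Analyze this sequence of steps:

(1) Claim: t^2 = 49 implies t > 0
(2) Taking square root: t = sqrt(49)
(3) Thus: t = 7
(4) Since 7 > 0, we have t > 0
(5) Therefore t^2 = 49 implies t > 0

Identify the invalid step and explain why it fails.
Step 2: Taking square root: t = sqrt(49)

Step 2 takes the square root and assumes the positive root only. The equation t^2 = 49 actually has two solutions: t = 7 and t = -7. The proof silently assumes t > 0 without justification, then uses this assumption to conclude t > 0, which is circular. The counterexample t = -7 shows the claim is false.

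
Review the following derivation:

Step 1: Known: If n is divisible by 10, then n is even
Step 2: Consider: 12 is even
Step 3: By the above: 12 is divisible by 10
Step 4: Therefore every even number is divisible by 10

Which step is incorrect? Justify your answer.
Step 3: By the above: 12 is divisible by 10

Step 3 commits the fallacy of affirming the consequent. The known fact 'divisible by 10 → even' does NOT imply 'even → divisible by 10'. That would be the converse, which is false. For example, 12 is even but 12 ÷ 10 = 1.20, which is not an integer.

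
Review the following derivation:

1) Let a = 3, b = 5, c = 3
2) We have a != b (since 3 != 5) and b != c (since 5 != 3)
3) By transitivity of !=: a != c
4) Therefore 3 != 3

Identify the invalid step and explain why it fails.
Step 3: By transitivity of !=: a != c

Step 3 incorrectly applies transitivity to the '!=' relation. Transitivity states: if a R b and b R c, then a R c. However, '!=' is not transitive. Counterexample: 3 != 5 and 5 != 3, but 3 = 3 (both equal 3). Transitivity holds for relations like <, <=, =, but not for !=.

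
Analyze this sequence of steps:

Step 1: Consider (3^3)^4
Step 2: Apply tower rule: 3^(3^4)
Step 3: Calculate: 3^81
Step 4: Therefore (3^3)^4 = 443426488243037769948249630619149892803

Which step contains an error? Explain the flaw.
Step 2: Apply tower rule: 3^(3^4)

Step 2 incorrectly states that (a^b)^c = a^(b^c). The correct rule is (a^b)^c = a^(b×c). The actual value is (3^3)^4 = 3^12 = 531441, not 3^81 = 443426488243037769948249630619149892803.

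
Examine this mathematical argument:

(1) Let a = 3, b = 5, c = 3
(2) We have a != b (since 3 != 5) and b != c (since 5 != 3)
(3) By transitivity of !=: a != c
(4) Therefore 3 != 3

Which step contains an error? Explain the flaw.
Step 3: By transitivity of !=: a != c

Step 3 incorrectly applies transitivity to the '!=' relation. Transitivity states: if a R b and b R c, then a R c. However, '!=' is not transitive. Counterexample: 3 != 5 and 5 != 3, but 3 = 3 (both equal 3). Transitivity holds for relations like <, <=, =, but not for !=.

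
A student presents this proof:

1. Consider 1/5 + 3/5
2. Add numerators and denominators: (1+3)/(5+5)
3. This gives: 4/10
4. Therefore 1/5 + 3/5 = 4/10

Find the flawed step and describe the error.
Step 2: Add numerators and denominators: (1+3)/(5+5)

Step 2 incorrectly adds fractions by separately adding numerators and denominators. This is wrong. The correct method requires a common denominator: 1/5 + 3/5 = (1×5 + 3×5)/(5×5) = 20/25 = 4/5. The method used gives 4/10, which is different.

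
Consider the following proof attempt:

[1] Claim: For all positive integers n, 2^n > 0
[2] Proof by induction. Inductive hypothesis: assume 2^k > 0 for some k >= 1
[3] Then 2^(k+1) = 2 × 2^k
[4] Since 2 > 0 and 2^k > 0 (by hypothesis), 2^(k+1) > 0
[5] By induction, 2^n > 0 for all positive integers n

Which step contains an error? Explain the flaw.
Step 5: By induction, 2^n > 0 for all positive integers n

Step 5 concludes the proof by induction, but no base case was ever established. A valid induction proof requires: (1) a base case proving 2^1 > 0, and (2) an inductive step showing IF 2^k > 0 THEN 2^(k+1) > 0. Steps 2-4 correctly establish the inductive step, but without the base case the conclusion in step 5 does not follow.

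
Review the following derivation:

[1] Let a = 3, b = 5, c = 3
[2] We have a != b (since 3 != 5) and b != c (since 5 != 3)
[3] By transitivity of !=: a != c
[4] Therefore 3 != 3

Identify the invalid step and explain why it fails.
Step 3: By transitivity of !=: a != c

Step 3 incorrectly applies transitivity to the '!=' relation. Transitivity states: if a R b and b R c, then a R c. However, '!=' is not transitive. Counterexample: 3 != 5 and 5 != 3, but 3 = 3 (both equal 3). Transitivity holds for relations like <, <=, =, but not for !=.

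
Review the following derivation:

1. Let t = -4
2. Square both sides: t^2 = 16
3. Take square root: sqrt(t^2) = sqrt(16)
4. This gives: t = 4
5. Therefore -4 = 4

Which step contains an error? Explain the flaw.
Step 4: This gives: t = 4

Step 4 incorrectly states that sqrt(t^2) = t. The correct identity is sqrt(t^2) = |t|. Since t = -4 < 0, we have sqrt(t^2) = |-4| = 4, not t = -4.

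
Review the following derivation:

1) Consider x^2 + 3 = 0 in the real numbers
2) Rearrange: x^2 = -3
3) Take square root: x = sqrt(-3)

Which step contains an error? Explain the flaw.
Step 3: Take square root: x = sqrt(-3)

Step 3 takes the square root of -3, which is negative. In the real number system, the square root of a negative number is undefined. The equation x^2 + 3 = 0 has no real solutions. Square roots of negative numbers only exist in the complex numbers.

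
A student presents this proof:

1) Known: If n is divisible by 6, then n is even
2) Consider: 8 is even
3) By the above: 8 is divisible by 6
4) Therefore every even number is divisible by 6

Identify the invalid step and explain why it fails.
Step 3: By the above: 8 is divisible by 6

Step 3 commits the fallacy of affirming the consequent. The known fact 'divisible by 6 → even' does NOT imply 'even → divisible by 6'. That would be the converse, which is false. For example, 8 is even but 8 ÷ 6 = 1.33, which is not an integer.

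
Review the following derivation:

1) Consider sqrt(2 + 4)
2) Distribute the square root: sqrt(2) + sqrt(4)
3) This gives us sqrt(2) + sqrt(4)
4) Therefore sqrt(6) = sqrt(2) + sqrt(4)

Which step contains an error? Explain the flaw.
Step 2: Distribute the square root: sqrt(2) + sqrt(4)

Step 2 incorrectly 'distributes' the square root over addition. The square root function does not distribute: sqrt(a + b) ≠ sqrt(a) + sqrt(b). In fact, sqrt(2 + 4) = sqrt(6) ≈ 2.4495, while sqrt(2) + sqrt(4) ≈ 3.4142.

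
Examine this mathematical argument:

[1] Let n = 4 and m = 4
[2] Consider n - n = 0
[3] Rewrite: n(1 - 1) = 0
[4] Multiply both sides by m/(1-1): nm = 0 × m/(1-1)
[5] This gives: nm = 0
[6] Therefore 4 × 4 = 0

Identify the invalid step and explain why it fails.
Step 4: Multiply both sides by m/(1-1): nm = 0 × m/(1-1)

Step 4 multiplies both sides by m/(1-1). However, 1-1 = 0, so this is multiplication by m/0, which is undefined. We cannot multiply by an undefined expression.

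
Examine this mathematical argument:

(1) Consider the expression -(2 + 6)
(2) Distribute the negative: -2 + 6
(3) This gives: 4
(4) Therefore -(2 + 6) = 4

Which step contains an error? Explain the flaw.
Step 2: Distribute the negative: -2 + 6

Step 2 incorrectly distributes the negative sign. The correct distribution is -(2 + 6) = -2 - 6 = -8. The negative must be applied to both terms, not just the first. The error treats -(2 + 6) as -2 + 6, which equals 4 instead of -8.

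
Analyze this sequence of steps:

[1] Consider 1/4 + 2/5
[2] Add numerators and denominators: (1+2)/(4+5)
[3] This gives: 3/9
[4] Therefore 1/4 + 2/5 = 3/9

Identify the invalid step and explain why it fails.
Step 2: Add numerators and denominators: (1+2)/(4+5)

Step 2 incorrectly adds fractions by separately adding numerators and denominators. This is wrong. The correct method requires a common denominator: 1/4 + 2/5 = (1×5 + 2×4)/(4×5) = 13/20 = 13/20. The method used gives 3/9, which is different.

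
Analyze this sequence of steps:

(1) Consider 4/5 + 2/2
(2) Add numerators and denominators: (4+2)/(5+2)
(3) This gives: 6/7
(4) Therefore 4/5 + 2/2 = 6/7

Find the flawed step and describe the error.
Step 2: Add numerators and denominators: (4+2)/(5+2)

Step 2 incorrectly adds fractions by separately adding numerators and denominators. This is wrong. The correct method requires a common denominator: 4/5 + 2/2 = (4×2 + 2×5)/(5×2) = 18/10 = 9/5. The method used gives 6/7, which is different.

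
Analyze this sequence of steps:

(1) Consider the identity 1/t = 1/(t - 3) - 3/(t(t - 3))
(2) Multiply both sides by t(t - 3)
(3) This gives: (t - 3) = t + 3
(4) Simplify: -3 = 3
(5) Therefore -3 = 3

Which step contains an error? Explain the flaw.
Step 3: This gives: (t - 3) = t + 3

Step 3 makes a sign error when clearing denominators. Multiplying -3/(t(t - 3)) by t(t - 3) gives -3, not +3. The correct result is (t - 3) = t - 3, which is trivially true, not (t - 3) = t + 3. (Step 1 is a valid identity: 1/(t - 3) - 3/(t(t - 3)) = (t - 3)/(t(t - 3)) = 1/t.)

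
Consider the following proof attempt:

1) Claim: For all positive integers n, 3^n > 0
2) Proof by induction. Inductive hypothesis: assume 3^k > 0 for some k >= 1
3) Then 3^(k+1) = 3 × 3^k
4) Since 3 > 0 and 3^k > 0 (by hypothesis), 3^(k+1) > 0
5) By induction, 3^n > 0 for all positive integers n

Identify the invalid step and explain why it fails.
Step 5: By induction, 3^n > 0 for all positive integers n

Step 5 concludes the proof by induction, but no base case was ever established. A valid induction proof requires: (1) a base case proving 3^1 > 0, and (2) an inductive step showing IF 3^k > 0 THEN 3^(k+1) > 0. Steps 2-4 correctly establish the inductive step, but without the base case the conclusion in step 5 does not follow.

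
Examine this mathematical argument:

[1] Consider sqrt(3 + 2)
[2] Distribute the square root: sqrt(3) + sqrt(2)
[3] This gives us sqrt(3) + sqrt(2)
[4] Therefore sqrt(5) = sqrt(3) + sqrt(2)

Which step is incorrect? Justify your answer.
Step 2: Distribute the square root: sqrt(3) + sqrt(2)

Step 2 incorrectly 'distributes' the square root over addition. The square root function does not distribute: sqrt(a + b) ≠ sqrt(a) + sqrt(b). In fact, sqrt(3 + 2) = sqrt(5) ≈ 2.2361, while sqrt(3) + sqrt(2) ≈ 3.1463.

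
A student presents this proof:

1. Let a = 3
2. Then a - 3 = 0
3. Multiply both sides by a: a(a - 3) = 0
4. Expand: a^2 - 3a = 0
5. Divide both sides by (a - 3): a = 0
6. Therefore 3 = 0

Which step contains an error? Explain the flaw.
Step 5: Divide both sides by (a - 3): a = 0

Step 5 divides both sides by (a - 3). However, since a = 3, we have (a - 3) = 0. Division by zero is undefined, making this step invalid.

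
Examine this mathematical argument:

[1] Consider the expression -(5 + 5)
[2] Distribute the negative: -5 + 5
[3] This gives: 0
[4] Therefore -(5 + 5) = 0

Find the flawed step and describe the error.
Step 2: Distribute the negative: -5 + 5

Step 2 incorrectly distributes the negative sign. The correct distribution is -(5 + 5) = -5 - 5 = -10. The negative must be applied to both terms, not just the first. The error treats -(5 + 5) as -5 + 5, which equals 0 instead of -10.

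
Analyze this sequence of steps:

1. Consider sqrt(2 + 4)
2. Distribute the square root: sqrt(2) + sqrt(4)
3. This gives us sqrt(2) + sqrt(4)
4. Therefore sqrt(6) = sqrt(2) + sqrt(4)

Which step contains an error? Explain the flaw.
Step 2: Distribute the square root: sqrt(2) + sqrt(4)

Step 2 incorrectly 'distributes' the square root over addition. The square root function does not distribute: sqrt(a + b) ≠ sqrt(a) + sqrt(b). In fact, sqrt(2 + 4) = sqrt(6) ≈ 2.4495, while sqrt(2) + sqrt(4) ≈ 3.4142.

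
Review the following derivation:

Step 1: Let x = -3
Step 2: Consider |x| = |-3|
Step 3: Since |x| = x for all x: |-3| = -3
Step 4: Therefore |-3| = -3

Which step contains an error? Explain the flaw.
Step 3: Since |x| = x for all x: |-3| = -3

Step 3 incorrectly states that |x| = x for all x. The correct definition is |x| = x when x >= 0, and |x| = -x when x < 0. Since -3 < 0, we have |-3| = -(-3) = 3, not -3.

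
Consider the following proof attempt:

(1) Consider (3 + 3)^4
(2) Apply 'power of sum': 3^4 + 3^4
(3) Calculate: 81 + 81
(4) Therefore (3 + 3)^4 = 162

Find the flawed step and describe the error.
Step 2: Apply 'power of sum': 3^4 + 3^4

Step 2 incorrectly applies a non-existent rule '(a+b)^n = a^n + b^n'. This is false in general. The correct expansion uses the binomial theorem. The actual value is (3 + 3)^4 = 6^4 = 1296, not 162.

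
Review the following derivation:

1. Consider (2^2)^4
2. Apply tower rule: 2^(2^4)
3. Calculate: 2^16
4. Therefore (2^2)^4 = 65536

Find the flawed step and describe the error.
Step 2: Apply tower rule: 2^(2^4)

Step 2 incorrectly states that (a^b)^c = a^(b^c). The correct rule is (a^b)^c = a^(b×c). The actual value is (2^2)^4 = 2^8 = 256, not 2^16 = 65536.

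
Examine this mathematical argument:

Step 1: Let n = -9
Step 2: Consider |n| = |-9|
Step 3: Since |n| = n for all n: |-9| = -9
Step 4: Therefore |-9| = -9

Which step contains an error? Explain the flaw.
Step 3: Since |n| = n for all n: |-9| = -9

Step 3 incorrectly states that |n| = n for all n. The correct definition is |n| = n when n >= 0, and |n| = -n when n < 0. Since -9 < 0, we have |-9| = -(-9) = 9, not -9.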